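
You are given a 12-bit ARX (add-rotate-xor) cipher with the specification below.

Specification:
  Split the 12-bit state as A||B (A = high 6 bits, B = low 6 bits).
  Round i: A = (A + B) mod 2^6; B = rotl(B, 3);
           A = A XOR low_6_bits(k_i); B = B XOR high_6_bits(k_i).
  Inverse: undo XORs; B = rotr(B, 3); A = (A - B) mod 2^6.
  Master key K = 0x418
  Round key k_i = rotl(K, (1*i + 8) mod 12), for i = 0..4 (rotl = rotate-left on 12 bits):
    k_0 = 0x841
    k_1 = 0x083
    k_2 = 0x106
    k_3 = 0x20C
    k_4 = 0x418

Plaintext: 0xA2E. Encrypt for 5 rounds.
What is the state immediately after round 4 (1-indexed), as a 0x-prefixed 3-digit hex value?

0x088

s_0 = plaintext = 0xA2E
s_1 = Round(s_0, k_0) = 0x5D4
s_2 = Round(s_1, k_1) = 0xA20
s_3 = Round(s_2, k_2) = 0x380
s_4 = Round(s_3, k_3) = 0x088
s_5 = Round(s_4, k_4) = 0x491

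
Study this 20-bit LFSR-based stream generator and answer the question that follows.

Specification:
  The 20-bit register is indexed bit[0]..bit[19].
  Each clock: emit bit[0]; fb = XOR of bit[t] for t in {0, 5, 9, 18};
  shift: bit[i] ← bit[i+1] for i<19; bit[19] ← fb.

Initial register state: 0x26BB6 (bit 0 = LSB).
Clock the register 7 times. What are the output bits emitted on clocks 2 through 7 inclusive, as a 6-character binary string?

110110

reg_0 = 0x26BB6
clock 1: out=0, reg = 0x135DB
clock 2: out=1, reg = 0x89AED
clock 3: out=1, reg = 0xC4D76
clock 4: out=0, reg = 0x626BB
clock 5: out=1, reg = 0x3135D
clock 6: out=1, reg = 0x189AE
clock 7: out=0, reg = 0x8C4D7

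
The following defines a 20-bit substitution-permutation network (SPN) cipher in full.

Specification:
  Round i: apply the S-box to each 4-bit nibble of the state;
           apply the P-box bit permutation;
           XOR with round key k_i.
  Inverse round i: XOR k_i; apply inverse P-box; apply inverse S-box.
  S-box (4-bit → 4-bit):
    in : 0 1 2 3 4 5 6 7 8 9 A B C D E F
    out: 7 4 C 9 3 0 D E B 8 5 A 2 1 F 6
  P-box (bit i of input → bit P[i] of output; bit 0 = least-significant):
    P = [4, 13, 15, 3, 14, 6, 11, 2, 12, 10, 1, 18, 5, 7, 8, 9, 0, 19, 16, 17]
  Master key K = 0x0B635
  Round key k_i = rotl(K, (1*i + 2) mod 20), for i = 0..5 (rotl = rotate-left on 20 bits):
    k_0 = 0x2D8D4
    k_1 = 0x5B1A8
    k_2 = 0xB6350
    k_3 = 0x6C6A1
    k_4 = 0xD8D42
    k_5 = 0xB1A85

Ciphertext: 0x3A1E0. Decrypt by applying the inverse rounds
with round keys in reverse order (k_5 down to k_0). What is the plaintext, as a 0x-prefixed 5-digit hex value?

s_0 = ciphertext = 0x3A1E0
s_1 = InvRound(s_0, k_5) = 0x46D7F
s_2 = InvRound(s_1, k_4) = 0x0D53E
s_3 = InvRound(s_2, k_3) = 0x37693
s_4 = InvRound(s_3, k_2) = 0x4F0C5
s_5 = InvRound(s_4, k_1) = 0xAA589
s_6 = InvRound(s_5, k_0) = 0x414E8

0x414E8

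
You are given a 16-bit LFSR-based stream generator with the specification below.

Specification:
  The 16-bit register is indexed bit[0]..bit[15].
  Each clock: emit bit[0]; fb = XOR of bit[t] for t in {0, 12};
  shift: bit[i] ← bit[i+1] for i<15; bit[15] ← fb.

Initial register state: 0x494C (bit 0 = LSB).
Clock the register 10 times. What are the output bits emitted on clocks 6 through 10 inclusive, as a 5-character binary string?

01010

reg_0 = 0x494C
clock 1: out=0, reg = 0x24A6
clock 2: out=0, reg = 0x1253
clock 3: out=1, reg = 0x0929
clock 4: out=1, reg = 0x8494
clock 5: out=0, reg = 0x424A
clock 6: out=0, reg = 0x2125
clock 7: out=1, reg = 0x9092
clock 8: out=0, reg = 0xC849
clock 9: out=1, reg = 0xE424
clock 10: out=0, reg = 0x7212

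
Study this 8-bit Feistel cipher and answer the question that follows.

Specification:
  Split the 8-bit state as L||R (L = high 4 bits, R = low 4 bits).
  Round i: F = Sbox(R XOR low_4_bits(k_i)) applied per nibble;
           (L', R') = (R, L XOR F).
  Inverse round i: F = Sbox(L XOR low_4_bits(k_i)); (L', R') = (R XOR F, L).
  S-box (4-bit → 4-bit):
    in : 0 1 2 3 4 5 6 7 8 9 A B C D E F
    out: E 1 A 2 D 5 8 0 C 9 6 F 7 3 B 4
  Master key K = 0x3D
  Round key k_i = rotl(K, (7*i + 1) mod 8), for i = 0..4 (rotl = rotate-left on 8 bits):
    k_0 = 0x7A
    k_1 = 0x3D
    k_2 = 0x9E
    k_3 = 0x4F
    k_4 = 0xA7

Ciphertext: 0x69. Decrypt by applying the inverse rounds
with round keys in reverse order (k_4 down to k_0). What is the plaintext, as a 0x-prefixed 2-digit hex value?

0x1F

s_0 = ciphertext = 0x69
s_1 = InvRound(s_0, k_4) = 0x86
s_2 = InvRound(s_1, k_3) = 0x68
s_3 = InvRound(s_2, k_2) = 0x46
s_4 = InvRound(s_3, k_1) = 0xF4
s_5 = InvRound(s_4, k_0) = 0x1F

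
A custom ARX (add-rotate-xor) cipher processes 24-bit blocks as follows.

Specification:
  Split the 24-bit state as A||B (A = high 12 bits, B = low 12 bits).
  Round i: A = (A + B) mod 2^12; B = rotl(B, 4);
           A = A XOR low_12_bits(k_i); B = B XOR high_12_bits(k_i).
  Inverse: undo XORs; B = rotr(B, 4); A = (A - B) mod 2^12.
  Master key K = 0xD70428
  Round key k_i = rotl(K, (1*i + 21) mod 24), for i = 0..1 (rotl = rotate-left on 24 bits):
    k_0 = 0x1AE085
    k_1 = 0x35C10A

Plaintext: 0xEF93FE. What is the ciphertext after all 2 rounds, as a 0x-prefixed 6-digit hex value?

s_0 = plaintext = 0xEF93FE
s_1 = Round(s_0, k_0) = 0x272E4D
s_2 = Round(s_1, k_1) = 0x1B5782

0x1B5782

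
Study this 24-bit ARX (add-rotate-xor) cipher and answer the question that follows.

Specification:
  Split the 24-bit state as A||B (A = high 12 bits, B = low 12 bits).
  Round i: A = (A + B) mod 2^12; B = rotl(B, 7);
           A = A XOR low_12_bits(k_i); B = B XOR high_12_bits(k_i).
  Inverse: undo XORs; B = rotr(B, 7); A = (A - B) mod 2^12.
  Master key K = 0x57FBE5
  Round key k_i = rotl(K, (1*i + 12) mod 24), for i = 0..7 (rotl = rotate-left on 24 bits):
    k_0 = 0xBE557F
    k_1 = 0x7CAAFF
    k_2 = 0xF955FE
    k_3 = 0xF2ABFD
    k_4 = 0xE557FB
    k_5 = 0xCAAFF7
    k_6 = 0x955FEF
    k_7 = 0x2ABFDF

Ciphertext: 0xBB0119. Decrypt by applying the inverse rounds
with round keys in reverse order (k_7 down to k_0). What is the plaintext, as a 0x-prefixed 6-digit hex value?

s_0 = ciphertext = 0xBB0119
s_1 = InvRound(s_0, k_7) = 0xE28647
s_2 = InvRound(s_1, k_6) = 0xF6925E
s_3 = InvRound(s_2, k_5) = 0x201E9D
s_4 = InvRound(s_3, k_4) = 0xCF9901
s_5 = InvRound(s_4, k_3) = 0x19856C
s_6 = InvRound(s_5, k_2) = 0x531F35
s_7 = InvRound(s_6, k_1) = 0xFDDFF1
s_8 = InvRound(s_7, k_0) = 0x81A288

0x81A288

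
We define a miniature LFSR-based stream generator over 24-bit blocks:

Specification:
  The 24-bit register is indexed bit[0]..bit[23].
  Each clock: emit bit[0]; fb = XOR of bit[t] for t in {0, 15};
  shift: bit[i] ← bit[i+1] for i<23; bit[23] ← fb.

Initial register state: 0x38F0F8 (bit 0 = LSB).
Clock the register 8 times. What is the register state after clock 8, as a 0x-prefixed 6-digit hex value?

0x8938F0

reg_0 = 0x38F0F8
clock 1: out=0, reg = 0x9C787C
clock 2: out=0, reg = 0x4E3C3E
clock 3: out=0, reg = 0x271E1F
clock 4: out=1, reg = 0x938F0F
clock 5: out=1, reg = 0x49C787
clock 6: out=1, reg = 0x24E3C3
clock 7: out=1, reg = 0x1271E1
clock 8: out=1, reg = 0x8938F0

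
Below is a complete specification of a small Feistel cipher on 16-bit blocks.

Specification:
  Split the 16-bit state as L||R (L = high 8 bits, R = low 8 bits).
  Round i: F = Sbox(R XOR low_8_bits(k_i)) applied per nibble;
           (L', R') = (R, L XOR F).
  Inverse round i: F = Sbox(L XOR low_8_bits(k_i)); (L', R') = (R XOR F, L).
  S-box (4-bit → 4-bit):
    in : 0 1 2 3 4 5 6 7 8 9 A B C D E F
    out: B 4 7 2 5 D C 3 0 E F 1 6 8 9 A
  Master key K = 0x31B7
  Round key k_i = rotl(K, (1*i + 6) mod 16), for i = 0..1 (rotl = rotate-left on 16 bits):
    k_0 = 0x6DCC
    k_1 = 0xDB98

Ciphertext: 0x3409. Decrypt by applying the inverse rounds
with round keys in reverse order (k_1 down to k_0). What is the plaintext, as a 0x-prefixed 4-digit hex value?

s_0 = ciphertext = 0x3409
s_1 = InvRound(s_0, k_1) = 0xFF34
s_2 = InvRound(s_1, k_0) = 0x16FF

0x16FF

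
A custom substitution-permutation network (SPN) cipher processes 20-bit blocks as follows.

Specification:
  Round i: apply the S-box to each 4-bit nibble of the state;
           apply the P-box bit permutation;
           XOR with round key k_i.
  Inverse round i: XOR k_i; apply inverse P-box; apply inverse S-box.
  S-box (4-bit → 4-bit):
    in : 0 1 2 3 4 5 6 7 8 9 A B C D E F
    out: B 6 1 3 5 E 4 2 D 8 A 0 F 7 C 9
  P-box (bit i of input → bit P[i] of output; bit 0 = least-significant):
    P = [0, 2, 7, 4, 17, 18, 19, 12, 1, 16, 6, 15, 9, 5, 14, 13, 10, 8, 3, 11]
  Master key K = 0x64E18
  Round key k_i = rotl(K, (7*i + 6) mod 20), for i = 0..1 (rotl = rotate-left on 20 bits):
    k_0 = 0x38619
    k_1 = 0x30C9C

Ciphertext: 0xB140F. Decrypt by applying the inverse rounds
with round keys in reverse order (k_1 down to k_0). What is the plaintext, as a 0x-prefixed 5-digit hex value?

s_0 = ciphertext = 0xB140F
s_1 = InvRound(s_0, k_1) = 0x9B2E8
s_2 = InvRound(s_1, k_0) = 0x2A688

0x2A688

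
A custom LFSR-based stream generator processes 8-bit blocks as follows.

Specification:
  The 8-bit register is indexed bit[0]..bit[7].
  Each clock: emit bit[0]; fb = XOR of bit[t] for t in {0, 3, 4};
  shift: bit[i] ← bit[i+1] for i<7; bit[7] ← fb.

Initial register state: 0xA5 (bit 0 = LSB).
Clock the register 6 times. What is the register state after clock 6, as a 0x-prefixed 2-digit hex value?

0xAE

reg_0 = 0xA5
clock 1: out=1, reg = 0xD2
clock 2: out=0, reg = 0xE9
clock 3: out=1, reg = 0x74
clock 4: out=0, reg = 0xBA
clock 5: out=0, reg = 0x5D
clock 6: out=1, reg = 0xAE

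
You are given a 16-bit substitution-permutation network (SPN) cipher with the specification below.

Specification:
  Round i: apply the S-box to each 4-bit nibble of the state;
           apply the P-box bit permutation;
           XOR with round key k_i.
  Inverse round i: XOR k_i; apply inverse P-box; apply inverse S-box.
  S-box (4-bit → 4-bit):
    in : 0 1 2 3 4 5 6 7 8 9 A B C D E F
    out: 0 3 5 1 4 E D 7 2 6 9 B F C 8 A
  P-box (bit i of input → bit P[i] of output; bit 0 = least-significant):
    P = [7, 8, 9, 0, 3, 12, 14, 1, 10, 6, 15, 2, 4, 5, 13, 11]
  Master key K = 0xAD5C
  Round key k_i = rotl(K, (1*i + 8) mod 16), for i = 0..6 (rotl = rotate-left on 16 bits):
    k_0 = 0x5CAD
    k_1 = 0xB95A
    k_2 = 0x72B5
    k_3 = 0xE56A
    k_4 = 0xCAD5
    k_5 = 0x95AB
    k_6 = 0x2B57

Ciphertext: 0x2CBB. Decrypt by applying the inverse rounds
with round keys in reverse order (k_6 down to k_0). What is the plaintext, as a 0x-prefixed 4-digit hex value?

s_0 = ciphertext = 0x2CBB
s_1 = InvRound(s_0, k_6) = 0x8B37
s_2 = InvRound(s_1, k_5) = 0xAA12
s_3 = InvRound(s_2, k_4) = 0x4FDA
s_4 = InvRound(s_3, k_3) = 0xC402
s_5 = InvRound(s_4, k_2) = 0x76F6
s_6 = InvRound(s_5, k_1) = 0xF627
s_7 = InvRound(s_6, k_0) = 0xD4A2

0xD4A2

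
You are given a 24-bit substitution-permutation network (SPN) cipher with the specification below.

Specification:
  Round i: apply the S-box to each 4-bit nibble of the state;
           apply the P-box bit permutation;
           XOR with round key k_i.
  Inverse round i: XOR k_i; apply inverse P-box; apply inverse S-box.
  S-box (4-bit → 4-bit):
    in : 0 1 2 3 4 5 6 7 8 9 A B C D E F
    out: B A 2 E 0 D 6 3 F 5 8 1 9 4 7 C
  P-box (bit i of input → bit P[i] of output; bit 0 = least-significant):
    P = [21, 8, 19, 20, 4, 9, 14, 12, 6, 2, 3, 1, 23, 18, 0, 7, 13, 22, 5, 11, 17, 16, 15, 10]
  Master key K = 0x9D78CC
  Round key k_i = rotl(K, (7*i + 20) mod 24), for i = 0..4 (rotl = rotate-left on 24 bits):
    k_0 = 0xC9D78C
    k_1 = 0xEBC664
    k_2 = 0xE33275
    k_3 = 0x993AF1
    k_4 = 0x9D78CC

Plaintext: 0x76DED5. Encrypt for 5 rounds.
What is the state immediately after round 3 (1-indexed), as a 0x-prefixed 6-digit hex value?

0x76C59E

s_0 = plaintext = 0x76DED5
s_1 = Round(s_0, k_0) = 0xB297E1
s_2 = Round(s_1, k_1) = 0x398531
s_3 = Round(s_2, k_2) = 0x76C59E
s_4 = Round(s_3, k_3) = 0x727B0B
s_5 = Round(s_4, k_4) = 0x7A6A9C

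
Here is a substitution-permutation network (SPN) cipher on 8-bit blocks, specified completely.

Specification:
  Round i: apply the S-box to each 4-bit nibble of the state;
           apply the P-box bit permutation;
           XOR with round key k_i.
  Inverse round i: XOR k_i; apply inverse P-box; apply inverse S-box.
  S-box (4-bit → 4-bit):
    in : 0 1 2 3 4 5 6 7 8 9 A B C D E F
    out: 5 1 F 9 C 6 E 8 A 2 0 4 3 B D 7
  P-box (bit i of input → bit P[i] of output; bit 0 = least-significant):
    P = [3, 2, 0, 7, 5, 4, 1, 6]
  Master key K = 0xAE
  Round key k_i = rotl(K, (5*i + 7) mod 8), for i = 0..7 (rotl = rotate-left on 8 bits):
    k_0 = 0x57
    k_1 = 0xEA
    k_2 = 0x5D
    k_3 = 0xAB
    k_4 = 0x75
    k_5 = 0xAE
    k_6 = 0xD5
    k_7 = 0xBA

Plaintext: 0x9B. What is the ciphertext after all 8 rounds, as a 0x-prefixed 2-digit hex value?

s_0 = plaintext = 0x9B
s_1 = Round(s_0, k_0) = 0x46
s_2 = Round(s_1, k_1) = 0x2D
s_3 = Round(s_2, k_2) = 0xA3
s_4 = Round(s_3, k_3) = 0x23
s_5 = Round(s_4, k_4) = 0x8F
s_6 = Round(s_5, k_5) = 0xF3
s_7 = Round(s_6, k_6) = 0x6F
s_8 = Round(s_7, k_7) = 0xE5

0xE5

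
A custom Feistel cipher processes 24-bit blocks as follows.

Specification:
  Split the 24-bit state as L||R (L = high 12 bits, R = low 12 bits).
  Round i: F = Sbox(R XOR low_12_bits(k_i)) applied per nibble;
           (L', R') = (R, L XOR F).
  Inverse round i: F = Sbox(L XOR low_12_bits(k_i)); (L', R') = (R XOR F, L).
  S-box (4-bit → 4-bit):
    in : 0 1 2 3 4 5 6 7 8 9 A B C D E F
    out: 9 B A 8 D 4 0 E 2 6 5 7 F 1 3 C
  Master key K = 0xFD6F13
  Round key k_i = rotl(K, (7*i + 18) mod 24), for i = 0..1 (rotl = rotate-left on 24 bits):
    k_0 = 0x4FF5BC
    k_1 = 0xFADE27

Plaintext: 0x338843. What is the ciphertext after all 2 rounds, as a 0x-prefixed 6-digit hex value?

s_0 = plaintext = 0x338843
s_1 = Round(s_0, k_0) = 0x8432F4
s_2 = Round(s_1, k_1) = 0x2F475B

0x2F475B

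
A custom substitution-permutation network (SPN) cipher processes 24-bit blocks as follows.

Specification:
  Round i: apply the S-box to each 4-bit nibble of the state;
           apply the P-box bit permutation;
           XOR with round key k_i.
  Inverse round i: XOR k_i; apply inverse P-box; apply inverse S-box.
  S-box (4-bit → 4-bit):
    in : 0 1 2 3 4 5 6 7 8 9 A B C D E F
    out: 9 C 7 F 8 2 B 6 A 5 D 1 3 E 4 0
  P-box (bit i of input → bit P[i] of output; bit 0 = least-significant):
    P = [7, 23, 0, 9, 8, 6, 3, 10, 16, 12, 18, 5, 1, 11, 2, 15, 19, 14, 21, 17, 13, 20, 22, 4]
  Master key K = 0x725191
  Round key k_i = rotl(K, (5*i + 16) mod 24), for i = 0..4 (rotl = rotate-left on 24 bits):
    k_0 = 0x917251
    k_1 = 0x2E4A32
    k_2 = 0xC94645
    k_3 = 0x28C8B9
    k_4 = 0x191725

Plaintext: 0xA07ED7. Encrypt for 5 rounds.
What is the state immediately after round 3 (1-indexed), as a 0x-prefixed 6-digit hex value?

0x67F7C4

s_0 = plaintext = 0xA07ED7
s_1 = Round(s_0, k_0) = 0x5F5E0C
s_2 = Round(s_1, k_1) = 0xBA47B2
s_3 = Round(s_2, k_2) = 0x67F7C4
s_4 = Round(s_3, k_3) = 0x1CBBE9
s_5 = Round(s_4, k_4) = 0x5057BE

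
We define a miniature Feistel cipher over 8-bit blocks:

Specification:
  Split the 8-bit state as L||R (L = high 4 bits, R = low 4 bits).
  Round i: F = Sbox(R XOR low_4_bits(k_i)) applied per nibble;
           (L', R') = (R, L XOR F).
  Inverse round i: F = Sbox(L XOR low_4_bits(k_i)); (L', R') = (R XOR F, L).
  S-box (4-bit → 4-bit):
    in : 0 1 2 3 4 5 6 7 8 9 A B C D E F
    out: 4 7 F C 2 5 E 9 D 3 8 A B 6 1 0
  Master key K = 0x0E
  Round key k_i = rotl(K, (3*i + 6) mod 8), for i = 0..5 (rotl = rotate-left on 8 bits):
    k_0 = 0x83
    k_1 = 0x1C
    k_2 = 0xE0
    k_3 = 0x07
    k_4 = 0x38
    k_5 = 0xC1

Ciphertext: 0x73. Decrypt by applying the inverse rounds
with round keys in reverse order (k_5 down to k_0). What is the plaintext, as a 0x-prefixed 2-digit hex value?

s_0 = ciphertext = 0x73
s_1 = InvRound(s_0, k_5) = 0xD7
s_2 = InvRound(s_1, k_4) = 0x2D
s_3 = InvRound(s_2, k_3) = 0x82
s_4 = InvRound(s_3, k_2) = 0xF8
s_5 = InvRound(s_4, k_1) = 0x4F
s_6 = InvRound(s_5, k_0) = 0x64

0x64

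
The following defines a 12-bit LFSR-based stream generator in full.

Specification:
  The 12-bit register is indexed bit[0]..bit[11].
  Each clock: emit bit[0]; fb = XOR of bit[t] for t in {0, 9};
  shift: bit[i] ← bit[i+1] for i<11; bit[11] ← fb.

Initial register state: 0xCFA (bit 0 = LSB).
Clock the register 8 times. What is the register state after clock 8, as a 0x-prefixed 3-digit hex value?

reg_0 = 0xCFA
clock 1: out=0, reg = 0x67D
clock 2: out=1, reg = 0x33E
clock 3: out=0, reg = 0x99F
clock 4: out=1, reg = 0xCCF
clock 5: out=1, reg = 0xE67
clock 6: out=1, reg = 0x733
clock 7: out=1, reg = 0x399
clock 8: out=1, reg = 0x1CC

0x1CC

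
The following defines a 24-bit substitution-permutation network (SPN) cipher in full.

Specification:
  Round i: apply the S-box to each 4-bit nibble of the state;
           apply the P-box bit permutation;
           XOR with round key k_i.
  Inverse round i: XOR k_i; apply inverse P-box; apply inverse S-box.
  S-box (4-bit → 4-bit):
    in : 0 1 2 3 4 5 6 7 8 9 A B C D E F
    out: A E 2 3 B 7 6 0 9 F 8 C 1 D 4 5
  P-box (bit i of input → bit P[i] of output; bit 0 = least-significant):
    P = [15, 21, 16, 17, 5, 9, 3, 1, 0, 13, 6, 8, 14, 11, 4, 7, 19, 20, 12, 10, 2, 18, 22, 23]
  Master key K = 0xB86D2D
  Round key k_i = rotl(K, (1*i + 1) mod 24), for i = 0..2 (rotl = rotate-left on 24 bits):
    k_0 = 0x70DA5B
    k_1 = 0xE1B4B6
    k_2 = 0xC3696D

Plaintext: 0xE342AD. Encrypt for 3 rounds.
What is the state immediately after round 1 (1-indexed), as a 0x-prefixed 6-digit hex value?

0x2B32D9

s_0 = plaintext = 0xE342AD
s_1 = Round(s_0, k_0) = 0x2B32D9
s_2 = Round(s_1, k_1) = 0xC6489C
s_3 = Round(s_2, k_2) = 0xD3B2C2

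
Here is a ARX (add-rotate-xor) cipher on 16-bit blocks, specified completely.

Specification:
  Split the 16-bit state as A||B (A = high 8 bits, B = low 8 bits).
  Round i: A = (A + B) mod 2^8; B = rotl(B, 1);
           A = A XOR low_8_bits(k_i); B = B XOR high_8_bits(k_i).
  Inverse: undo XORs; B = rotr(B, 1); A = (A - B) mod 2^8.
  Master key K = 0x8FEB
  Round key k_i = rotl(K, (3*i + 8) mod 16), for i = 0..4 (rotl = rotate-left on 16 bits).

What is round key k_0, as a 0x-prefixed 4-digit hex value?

K = 0x8FEB
k_0 = rotl(K, (3*0+8) mod 16) = rotl(K, 8) = 0xEB8F

0xEB8F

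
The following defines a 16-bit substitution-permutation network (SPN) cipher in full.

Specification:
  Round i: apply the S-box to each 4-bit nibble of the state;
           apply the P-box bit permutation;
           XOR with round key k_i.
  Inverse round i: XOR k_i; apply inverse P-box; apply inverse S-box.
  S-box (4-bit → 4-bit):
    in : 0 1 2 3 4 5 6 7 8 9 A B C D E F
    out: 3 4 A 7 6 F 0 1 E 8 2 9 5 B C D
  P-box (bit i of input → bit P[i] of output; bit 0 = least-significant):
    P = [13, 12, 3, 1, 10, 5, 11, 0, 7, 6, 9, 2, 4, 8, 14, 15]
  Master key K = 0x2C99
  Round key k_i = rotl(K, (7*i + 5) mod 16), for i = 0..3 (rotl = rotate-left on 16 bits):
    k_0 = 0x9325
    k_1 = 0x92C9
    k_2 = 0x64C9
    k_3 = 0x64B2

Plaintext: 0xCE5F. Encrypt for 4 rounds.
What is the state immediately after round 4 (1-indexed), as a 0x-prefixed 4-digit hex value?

0x0C55

s_0 = plaintext = 0xCE5F
s_1 = Round(s_0, k_0) = 0xFD1A
s_2 = Round(s_1, k_1) = 0x4A1D
s_3 = Round(s_2, k_2) = 0x1D8B
s_4 = Round(s_3, k_3) = 0x0C55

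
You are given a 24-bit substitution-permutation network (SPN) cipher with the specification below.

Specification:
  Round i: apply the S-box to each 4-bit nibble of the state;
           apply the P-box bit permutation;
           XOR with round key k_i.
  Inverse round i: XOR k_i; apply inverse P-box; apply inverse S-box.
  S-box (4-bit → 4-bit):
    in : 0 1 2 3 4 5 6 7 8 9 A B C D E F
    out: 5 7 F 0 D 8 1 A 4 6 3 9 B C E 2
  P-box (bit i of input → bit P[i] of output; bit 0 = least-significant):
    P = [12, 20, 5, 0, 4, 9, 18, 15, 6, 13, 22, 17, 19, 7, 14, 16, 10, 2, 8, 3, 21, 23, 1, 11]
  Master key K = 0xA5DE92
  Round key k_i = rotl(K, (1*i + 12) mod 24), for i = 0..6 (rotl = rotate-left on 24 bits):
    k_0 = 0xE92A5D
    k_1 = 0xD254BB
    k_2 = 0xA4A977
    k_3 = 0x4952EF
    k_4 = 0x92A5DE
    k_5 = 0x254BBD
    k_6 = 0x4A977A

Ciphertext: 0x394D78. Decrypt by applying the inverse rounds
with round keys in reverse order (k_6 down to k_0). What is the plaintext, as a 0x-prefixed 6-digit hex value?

0x1B1CAC

s_0 = ciphertext = 0x394D78
s_1 = InvRound(s_0, k_6) = 0x43DD7A
s_2 = InvRound(s_1, k_5) = 0x0AF4EB
s_3 = InvRound(s_2, k_4) = 0xF90362
s_4 = InvRound(s_3, k_3) = 0xAE933C
s_5 = InvRound(s_4, k_2) = 0xD56CFB
s_6 = InvRound(s_5, k_1) = 0x535C86
s_7 = InvRound(s_6, k_0) = 0x1B1CAC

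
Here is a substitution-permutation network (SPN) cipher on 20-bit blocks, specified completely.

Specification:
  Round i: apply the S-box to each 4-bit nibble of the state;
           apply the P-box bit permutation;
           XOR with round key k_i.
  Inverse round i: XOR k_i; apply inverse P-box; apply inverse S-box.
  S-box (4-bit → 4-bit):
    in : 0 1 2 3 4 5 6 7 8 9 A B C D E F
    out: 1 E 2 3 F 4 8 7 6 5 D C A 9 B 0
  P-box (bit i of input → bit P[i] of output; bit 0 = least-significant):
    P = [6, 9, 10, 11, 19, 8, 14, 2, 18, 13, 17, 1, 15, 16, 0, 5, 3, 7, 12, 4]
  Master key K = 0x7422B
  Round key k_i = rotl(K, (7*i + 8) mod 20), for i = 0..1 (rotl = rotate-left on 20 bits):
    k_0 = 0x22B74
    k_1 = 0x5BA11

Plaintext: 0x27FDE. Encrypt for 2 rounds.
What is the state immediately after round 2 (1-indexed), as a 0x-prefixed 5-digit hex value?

0x74426

s_0 = plaintext = 0x27FDE
s_1 = Round(s_0, k_0) = 0xBA1B1
s_2 = Round(s_1, k_1) = 0x74426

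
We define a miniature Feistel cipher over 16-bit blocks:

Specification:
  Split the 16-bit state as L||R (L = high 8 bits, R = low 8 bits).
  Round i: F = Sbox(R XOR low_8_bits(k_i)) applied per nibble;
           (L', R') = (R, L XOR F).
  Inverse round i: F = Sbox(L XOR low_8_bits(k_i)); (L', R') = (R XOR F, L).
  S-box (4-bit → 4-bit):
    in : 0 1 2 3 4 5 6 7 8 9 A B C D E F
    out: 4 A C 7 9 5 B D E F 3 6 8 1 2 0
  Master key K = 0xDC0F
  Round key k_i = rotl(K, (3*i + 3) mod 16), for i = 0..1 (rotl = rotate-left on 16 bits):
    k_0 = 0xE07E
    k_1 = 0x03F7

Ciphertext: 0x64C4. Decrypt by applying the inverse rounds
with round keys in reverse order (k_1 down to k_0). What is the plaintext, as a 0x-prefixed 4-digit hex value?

s_0 = ciphertext = 0x64C4
s_1 = InvRound(s_0, k_1) = 0x3364
s_2 = InvRound(s_1, k_0) = 0xF533

0xF533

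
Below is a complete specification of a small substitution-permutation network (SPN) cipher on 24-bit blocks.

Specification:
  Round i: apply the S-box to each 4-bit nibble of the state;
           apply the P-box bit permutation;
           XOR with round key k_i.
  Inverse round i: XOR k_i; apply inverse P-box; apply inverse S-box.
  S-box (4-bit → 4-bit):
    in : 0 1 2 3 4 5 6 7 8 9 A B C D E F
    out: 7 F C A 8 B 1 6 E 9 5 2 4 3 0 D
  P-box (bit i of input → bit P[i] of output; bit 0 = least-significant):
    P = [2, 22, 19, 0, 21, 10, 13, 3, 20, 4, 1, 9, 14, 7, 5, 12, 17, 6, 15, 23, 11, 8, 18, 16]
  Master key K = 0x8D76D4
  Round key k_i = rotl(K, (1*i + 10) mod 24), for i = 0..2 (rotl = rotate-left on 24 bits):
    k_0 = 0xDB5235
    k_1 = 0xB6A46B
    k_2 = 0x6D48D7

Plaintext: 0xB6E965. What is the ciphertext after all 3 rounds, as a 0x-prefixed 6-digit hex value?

s_0 = plaintext = 0xB6E965
s_1 = Round(s_0, k_0) = 0xA95130
s_2 = Round(s_1, k_1) = 0x68FAF5
s_3 = Round(s_2, k_2) = 0x9DB0B8

0x9DB0B8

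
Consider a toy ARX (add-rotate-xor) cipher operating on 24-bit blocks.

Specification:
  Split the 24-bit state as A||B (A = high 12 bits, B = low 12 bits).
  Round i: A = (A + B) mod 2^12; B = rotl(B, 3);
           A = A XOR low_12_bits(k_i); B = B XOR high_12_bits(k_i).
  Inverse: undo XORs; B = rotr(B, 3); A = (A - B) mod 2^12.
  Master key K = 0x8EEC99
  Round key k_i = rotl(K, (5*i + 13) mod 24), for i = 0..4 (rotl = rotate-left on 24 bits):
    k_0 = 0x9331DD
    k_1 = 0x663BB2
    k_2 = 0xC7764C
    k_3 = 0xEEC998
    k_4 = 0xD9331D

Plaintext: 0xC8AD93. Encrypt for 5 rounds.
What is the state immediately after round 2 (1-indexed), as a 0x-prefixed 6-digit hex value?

s_0 = plaintext = 0xC8AD93
s_1 = Round(s_0, k_0) = 0xBC05AD
s_2 = Round(s_1, k_1) = 0xADFB09
s_3 = Round(s_2, k_2) = 0x3A443A
s_4 = Round(s_3, k_3) = 0xE46F3E
s_5 = Round(s_4, k_4) = 0xE99464

0xADFB09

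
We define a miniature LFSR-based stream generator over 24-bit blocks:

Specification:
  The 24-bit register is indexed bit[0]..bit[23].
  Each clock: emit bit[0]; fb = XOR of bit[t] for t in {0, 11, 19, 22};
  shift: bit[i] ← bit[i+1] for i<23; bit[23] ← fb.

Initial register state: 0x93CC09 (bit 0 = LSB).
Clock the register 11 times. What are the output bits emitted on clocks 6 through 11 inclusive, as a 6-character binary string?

reg_0 = 0x93CC09
clock 1: out=1, reg = 0x49E604
clock 2: out=0, reg = 0x24F302
clock 3: out=0, reg = 0x127981
clock 4: out=1, reg = 0x093CC0
clock 5: out=0, reg = 0x049E60
clock 6: out=0, reg = 0x824F30
clock 7: out=0, reg = 0xC12798
clock 8: out=0, reg = 0xE093CC
clock 9: out=0, reg = 0xF049E6
clock 10: out=0, reg = 0x7824F3
clock 11: out=1, reg = 0xBC1279

000001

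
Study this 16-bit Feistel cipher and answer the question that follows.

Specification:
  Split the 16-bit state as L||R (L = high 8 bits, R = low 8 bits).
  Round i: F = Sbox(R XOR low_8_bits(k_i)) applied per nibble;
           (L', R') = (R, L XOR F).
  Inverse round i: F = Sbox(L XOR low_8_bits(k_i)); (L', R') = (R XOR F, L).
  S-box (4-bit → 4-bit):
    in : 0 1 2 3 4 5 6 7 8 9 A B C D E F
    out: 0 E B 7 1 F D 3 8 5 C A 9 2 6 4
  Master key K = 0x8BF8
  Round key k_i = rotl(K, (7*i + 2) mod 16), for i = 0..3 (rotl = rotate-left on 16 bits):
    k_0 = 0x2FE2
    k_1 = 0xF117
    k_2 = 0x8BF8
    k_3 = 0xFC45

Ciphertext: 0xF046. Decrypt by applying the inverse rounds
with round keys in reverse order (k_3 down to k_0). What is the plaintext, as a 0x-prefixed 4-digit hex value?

s_0 = ciphertext = 0xF046
s_1 = InvRound(s_0, k_3) = 0xE9F0
s_2 = InvRound(s_1, k_2) = 0x1EE9
s_3 = InvRound(s_2, k_1) = 0xEC1E
s_4 = InvRound(s_3, k_0) = 0x18EC

0x18EC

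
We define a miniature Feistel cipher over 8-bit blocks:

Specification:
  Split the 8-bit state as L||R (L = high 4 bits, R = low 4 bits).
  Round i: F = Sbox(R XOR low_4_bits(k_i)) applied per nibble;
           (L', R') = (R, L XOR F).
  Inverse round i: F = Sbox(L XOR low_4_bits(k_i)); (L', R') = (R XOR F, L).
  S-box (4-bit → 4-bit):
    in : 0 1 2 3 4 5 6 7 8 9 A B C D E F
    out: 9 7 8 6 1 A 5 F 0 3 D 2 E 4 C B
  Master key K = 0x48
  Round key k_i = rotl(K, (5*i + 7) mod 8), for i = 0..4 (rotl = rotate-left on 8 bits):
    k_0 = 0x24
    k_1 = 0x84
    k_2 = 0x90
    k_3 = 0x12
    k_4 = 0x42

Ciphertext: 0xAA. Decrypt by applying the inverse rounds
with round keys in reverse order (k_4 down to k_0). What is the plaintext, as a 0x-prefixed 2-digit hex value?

0x7C

s_0 = ciphertext = 0xAA
s_1 = InvRound(s_0, k_4) = 0xAA
s_2 = InvRound(s_1, k_3) = 0xAA
s_3 = InvRound(s_2, k_2) = 0x7A
s_4 = InvRound(s_3, k_1) = 0xC7
s_5 = InvRound(s_4, k_0) = 0x7C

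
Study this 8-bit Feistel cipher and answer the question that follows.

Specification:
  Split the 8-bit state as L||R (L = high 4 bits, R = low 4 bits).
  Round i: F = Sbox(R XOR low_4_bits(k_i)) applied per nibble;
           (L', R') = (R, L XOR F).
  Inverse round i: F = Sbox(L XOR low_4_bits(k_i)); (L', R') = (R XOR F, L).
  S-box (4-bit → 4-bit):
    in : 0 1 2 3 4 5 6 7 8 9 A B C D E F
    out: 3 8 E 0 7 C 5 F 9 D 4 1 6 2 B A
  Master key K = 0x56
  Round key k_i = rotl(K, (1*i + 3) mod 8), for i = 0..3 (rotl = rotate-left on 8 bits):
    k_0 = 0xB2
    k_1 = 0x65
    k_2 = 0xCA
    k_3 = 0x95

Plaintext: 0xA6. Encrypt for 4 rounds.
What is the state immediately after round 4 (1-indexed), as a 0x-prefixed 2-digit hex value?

s_0 = plaintext = 0xA6
s_1 = Round(s_0, k_0) = 0x6D
s_2 = Round(s_1, k_1) = 0xDF
s_3 = Round(s_2, k_2) = 0xF1
s_4 = Round(s_3, k_3) = 0x18

0x18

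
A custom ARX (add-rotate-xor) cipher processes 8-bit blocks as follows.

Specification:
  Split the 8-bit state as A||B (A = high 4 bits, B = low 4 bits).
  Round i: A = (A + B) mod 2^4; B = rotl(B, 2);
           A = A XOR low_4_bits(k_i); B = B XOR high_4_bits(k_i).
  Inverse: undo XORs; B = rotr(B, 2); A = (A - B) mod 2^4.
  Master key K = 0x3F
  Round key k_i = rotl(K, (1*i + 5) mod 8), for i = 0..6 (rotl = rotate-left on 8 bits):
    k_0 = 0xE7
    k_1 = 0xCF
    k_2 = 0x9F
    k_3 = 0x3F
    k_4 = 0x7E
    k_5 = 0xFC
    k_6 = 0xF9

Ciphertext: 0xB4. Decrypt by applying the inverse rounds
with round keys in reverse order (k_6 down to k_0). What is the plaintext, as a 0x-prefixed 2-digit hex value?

s_0 = ciphertext = 0xB4
s_1 = InvRound(s_0, k_6) = 0x4E
s_2 = InvRound(s_1, k_5) = 0x44
s_3 = InvRound(s_2, k_4) = 0xEC
s_4 = InvRound(s_3, k_3) = 0x2F
s_5 = InvRound(s_4, k_2) = 0x49
s_6 = InvRound(s_5, k_1) = 0x65
s_7 = InvRound(s_6, k_0) = 0x3E

0x3E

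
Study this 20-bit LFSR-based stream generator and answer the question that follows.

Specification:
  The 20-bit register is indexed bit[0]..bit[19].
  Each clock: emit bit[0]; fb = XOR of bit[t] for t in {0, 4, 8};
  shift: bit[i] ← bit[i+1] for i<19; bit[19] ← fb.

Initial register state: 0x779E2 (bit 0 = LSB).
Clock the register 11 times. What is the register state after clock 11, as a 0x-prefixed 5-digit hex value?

0x20AEF

reg_0 = 0x779E2
clock 1: out=0, reg = 0xBBCF1
clock 2: out=1, reg = 0x5DE78
clock 3: out=0, reg = 0xAEF3C
clock 4: out=0, reg = 0x5779E
clock 5: out=0, reg = 0x2BBCF
clock 6: out=1, reg = 0x15DE7
clock 7: out=1, reg = 0x0AEF3
clock 8: out=1, reg = 0x05779
clock 9: out=1, reg = 0x82BBC
clock 10: out=0, reg = 0x415DE
clock 11: out=0, reg = 0x20AEF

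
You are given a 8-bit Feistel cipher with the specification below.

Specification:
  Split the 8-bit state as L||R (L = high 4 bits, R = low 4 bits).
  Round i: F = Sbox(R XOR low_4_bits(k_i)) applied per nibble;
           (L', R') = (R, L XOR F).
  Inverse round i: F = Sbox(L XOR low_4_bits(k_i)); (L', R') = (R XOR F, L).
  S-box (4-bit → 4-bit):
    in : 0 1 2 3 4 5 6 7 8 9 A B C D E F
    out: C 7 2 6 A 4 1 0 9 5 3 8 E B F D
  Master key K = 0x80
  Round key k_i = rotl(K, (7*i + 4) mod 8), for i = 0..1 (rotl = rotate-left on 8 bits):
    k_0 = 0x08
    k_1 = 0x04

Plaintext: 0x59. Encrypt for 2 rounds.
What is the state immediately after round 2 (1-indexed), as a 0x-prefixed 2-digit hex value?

0x28

s_0 = plaintext = 0x59
s_1 = Round(s_0, k_0) = 0x92
s_2 = Round(s_1, k_1) = 0x28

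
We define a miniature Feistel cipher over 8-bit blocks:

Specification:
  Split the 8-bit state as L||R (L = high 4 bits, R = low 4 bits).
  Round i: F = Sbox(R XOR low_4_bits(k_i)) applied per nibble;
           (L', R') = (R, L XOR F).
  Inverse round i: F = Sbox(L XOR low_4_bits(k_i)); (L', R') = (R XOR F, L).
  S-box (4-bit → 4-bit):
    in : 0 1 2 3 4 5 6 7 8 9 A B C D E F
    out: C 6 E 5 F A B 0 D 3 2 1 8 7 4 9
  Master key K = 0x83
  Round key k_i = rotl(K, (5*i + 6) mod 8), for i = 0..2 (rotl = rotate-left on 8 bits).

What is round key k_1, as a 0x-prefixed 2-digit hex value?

0x1C

K = 0x83
k_0 = rotl(K, (5*0+6) mod 8) = rotl(K, 6) = 0xE0
k_1 = rotl(K, (5*1+6) mod 8) = rotl(K, 3) = 0x1C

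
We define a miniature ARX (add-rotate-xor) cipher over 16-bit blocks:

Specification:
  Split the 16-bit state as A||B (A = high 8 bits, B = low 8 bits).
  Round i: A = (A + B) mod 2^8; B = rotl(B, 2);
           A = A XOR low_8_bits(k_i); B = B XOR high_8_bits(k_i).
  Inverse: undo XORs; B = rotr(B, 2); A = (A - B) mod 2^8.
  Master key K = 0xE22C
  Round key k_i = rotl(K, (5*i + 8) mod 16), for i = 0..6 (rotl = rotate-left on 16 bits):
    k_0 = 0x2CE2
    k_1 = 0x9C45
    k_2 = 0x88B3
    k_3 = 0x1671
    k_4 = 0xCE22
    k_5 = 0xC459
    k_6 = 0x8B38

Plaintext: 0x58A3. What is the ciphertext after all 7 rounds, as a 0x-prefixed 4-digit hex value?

s_0 = plaintext = 0x58A3
s_1 = Round(s_0, k_0) = 0x19A2
s_2 = Round(s_1, k_1) = 0xFE16
s_3 = Round(s_2, k_2) = 0xA7D0
s_4 = Round(s_3, k_3) = 0x0655
s_5 = Round(s_4, k_4) = 0x799B
s_6 = Round(s_5, k_5) = 0x4DAA
s_7 = Round(s_6, k_6) = 0xCF21

0xCF21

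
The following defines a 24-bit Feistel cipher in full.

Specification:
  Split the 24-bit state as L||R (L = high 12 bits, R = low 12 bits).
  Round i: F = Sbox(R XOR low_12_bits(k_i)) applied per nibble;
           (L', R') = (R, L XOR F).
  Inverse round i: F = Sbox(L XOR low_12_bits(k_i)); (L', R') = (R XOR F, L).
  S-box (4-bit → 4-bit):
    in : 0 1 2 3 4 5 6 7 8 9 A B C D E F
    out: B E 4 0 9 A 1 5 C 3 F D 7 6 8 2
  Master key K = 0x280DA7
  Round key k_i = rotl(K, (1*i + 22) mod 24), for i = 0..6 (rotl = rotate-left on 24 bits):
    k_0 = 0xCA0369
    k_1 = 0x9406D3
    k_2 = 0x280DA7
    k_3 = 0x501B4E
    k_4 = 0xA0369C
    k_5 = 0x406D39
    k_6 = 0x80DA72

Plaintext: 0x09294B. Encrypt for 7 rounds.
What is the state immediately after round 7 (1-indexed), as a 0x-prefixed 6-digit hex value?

0x453621

s_0 = plaintext = 0x09294B
s_1 = Round(s_0, k_0) = 0x94BFD6
s_2 = Round(s_1, k_1) = 0xFD6AF1
s_3 = Round(s_2, k_2) = 0xAF1A77
s_4 = Round(s_3, k_3) = 0xA774F2
s_5 = Round(s_4, k_4) = 0x4F2E6F
s_6 = Round(s_5, k_5) = 0xE6F453
s_7 = Round(s_6, k_6) = 0x453621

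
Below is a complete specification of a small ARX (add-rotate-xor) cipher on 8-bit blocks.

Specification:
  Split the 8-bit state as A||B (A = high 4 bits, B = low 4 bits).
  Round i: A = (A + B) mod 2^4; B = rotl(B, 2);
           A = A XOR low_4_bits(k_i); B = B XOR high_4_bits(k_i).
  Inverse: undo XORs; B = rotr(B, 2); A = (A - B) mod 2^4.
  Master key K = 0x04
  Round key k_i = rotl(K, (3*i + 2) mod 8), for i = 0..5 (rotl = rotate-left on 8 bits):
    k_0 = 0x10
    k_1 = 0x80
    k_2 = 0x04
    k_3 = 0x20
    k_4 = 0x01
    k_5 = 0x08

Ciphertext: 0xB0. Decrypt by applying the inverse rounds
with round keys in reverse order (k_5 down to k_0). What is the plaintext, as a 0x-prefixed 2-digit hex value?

0x4E

s_0 = ciphertext = 0xB0
s_1 = InvRound(s_0, k_5) = 0x30
s_2 = InvRound(s_1, k_4) = 0x20
s_3 = InvRound(s_2, k_3) = 0xA8
s_4 = InvRound(s_3, k_2) = 0xC2
s_5 = InvRound(s_4, k_1) = 0x2A
s_6 = InvRound(s_5, k_0) = 0x4E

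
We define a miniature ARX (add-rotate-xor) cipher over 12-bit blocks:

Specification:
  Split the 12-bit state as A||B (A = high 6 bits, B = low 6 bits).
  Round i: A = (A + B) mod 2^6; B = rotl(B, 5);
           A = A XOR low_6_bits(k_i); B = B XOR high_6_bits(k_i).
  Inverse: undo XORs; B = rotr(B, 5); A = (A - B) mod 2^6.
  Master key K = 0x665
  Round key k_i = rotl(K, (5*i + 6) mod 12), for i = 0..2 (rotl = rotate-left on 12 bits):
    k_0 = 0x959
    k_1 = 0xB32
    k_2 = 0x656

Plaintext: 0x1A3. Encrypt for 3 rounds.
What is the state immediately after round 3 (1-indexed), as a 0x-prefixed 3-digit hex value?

s_0 = plaintext = 0x1A3
s_1 = Round(s_0, k_0) = 0xC14
s_2 = Round(s_1, k_1) = 0xDA6
s_3 = Round(s_2, k_2) = 0x28A

0x28A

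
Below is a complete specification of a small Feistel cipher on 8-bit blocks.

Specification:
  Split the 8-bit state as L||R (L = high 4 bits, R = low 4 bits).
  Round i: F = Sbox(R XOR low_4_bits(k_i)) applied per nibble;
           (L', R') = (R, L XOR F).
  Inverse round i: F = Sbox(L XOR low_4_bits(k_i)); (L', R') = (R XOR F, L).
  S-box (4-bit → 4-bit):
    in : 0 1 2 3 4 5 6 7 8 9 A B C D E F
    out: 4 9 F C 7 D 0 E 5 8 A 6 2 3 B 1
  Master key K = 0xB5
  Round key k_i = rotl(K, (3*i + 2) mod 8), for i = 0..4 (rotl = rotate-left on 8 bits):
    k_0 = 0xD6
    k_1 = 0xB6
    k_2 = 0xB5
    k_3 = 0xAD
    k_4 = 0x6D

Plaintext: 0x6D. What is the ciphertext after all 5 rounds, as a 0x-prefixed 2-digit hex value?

s_0 = plaintext = 0x6D
s_1 = Round(s_0, k_0) = 0xD0
s_2 = Round(s_1, k_1) = 0x0D
s_3 = Round(s_2, k_2) = 0xD5
s_4 = Round(s_3, k_3) = 0x58
s_5 = Round(s_4, k_4) = 0x88

0x88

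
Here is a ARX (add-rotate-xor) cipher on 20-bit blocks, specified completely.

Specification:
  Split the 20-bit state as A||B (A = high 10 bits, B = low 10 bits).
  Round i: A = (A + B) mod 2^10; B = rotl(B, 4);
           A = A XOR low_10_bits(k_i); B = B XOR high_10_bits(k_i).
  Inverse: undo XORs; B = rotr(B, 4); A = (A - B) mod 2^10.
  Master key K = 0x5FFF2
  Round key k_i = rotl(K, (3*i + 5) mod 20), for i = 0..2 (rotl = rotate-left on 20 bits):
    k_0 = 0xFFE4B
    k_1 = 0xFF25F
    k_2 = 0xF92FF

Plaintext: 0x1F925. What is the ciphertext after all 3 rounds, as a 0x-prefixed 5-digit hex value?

0xFA741

s_0 = plaintext = 0x1F925
s_1 = Round(s_0, k_0) = 0xFA1AB
s_2 = Round(s_1, k_1) = 0xF314A
s_3 = Round(s_2, k_2) = 0xFA741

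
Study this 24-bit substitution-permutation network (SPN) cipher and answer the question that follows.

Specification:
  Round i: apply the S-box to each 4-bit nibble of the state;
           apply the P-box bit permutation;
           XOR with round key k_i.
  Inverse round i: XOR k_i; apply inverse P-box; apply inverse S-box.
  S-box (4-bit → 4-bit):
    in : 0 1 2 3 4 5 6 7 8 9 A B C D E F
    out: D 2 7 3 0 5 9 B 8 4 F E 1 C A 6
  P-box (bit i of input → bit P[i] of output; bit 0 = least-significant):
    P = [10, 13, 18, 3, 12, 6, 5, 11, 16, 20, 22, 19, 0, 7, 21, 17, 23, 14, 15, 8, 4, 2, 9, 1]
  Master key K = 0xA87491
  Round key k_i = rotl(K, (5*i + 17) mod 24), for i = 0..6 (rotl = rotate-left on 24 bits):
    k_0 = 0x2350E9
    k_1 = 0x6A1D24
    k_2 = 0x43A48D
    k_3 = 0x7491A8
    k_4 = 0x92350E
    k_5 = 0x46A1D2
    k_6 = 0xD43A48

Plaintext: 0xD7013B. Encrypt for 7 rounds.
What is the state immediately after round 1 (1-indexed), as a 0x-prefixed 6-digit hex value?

s_0 = plaintext = 0xD7013B
s_1 = Round(s_0, k_0) = 0x9523A2
s_2 = Round(s_1, k_1) = 0xDFA3C5
s_3 = Round(s_2, k_2) = 0x74720E
s_4 = Round(s_3, k_3) = 0x27A917
s_5 = Round(s_4, k_4) = 0x7052D3
s_6 = Round(s_5, k_5) = 0xB70CE5
s_7 = Round(s_6, k_6) = 0x73750F

0x9523A2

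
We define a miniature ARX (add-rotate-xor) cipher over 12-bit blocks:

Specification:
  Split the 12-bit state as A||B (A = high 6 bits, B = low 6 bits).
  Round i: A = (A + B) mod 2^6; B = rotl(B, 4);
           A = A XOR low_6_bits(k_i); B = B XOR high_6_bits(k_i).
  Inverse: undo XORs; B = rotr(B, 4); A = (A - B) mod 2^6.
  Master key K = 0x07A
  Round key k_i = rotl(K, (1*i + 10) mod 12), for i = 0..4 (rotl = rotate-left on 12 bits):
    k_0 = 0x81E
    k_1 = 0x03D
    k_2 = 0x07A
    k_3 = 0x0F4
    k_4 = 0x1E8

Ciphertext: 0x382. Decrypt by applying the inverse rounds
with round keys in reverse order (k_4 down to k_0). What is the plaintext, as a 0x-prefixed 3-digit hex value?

0x21E

s_0 = ciphertext = 0x382
s_1 = InvRound(s_0, k_4) = 0x494
s_2 = InvRound(s_1, k_3) = 0x25D
s_3 = InvRound(s_2, k_2) = 0x0B1
s_4 = InvRound(s_3, k_1) = 0xE07
s_5 = InvRound(s_4, k_0) = 0x21E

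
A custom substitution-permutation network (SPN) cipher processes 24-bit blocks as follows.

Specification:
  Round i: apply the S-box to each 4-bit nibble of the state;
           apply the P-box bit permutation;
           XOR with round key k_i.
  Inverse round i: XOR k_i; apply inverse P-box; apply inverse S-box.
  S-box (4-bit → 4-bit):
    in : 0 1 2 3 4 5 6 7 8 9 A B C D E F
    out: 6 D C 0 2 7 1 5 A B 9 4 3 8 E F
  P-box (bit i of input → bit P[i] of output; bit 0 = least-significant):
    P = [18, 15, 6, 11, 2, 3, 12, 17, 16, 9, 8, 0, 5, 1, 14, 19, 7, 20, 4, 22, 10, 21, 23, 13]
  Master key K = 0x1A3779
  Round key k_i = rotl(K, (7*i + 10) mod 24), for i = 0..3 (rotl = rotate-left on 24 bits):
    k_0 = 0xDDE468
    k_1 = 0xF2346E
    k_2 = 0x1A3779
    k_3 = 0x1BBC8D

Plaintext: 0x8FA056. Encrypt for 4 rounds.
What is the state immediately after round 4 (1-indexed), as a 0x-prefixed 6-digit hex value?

s_0 = plaintext = 0x8FA056
s_1 = Round(s_0, k_0) = 0xA1D7D4
s_2 = Round(s_1, k_1) = 0xB991FE
s_3 = Round(s_2, k_2) = 0xC1AE96
s_4 = Round(s_3, k_3) = 0x75BB30

0x75BB30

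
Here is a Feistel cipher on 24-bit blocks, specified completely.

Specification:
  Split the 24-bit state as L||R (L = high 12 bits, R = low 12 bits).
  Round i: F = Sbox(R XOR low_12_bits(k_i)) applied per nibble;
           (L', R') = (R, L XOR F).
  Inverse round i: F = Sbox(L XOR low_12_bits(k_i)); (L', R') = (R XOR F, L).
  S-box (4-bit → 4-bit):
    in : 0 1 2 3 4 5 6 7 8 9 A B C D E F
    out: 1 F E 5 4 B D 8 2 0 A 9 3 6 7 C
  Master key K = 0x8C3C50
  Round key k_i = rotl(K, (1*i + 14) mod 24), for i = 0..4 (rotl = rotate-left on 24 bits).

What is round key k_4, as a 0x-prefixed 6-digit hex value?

K = 0x8C3C50
k_0 = rotl(K, (1*0+14) mod 24) = rotl(K, 14) = 0x14230F
k_1 = rotl(K, (1*1+14) mod 24) = rotl(K, 15) = 0x28461E
k_2 = rotl(K, (1*2+14) mod 24) = rotl(K, 16) = 0x508C3C
k_3 = rotl(K, (1*3+14) mod 24) = rotl(K, 17) = 0xA11878
k_4 = rotl(K, (1*4+14) mod 24) = rotl(K, 18) = 0x4230F1

0x4230F1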